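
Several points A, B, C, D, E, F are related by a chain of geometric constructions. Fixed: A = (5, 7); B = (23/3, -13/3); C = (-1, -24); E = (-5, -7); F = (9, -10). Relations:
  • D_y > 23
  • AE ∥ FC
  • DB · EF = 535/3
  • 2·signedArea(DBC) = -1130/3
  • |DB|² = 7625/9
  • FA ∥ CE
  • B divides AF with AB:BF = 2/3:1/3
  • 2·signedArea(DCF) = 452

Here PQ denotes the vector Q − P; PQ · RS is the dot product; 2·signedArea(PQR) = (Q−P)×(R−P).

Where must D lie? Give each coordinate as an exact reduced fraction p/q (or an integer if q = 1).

1. D_x = 1  [2·signedArea(DCF) = 452 ∩ DB · EF = 535/3]
2. D_y = 24  [2·signedArea(DCF) = 452 ∩ DB · EF = 535/3]
   → D = (1, 24)

D = (1, 24)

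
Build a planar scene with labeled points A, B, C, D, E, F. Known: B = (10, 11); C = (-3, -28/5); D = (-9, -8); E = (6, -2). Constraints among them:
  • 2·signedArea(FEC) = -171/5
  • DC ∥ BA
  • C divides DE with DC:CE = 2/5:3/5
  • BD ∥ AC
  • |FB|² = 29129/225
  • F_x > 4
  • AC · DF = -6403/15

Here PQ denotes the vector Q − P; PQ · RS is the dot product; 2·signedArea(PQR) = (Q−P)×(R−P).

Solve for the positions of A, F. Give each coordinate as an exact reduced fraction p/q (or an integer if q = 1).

1. A_x = 16  [BD ∥ AC ∩ DC ∥ BA]
2. A_y = 67/5  [BD ∥ AC ∩ DC ∥ BA]
   → A = (16, 67/5)
3. F_x = 13/3  [2·signedArea(FEC) = -171/5 ∩ AC · DF = -6403/15]
4. F_y = 17/15  [2·signedArea(FEC) = -171/5 ∩ AC · DF = -6403/15]
   → F = (13/3, 17/15)

A = (16, 67/5)
F = (13/3, 17/15)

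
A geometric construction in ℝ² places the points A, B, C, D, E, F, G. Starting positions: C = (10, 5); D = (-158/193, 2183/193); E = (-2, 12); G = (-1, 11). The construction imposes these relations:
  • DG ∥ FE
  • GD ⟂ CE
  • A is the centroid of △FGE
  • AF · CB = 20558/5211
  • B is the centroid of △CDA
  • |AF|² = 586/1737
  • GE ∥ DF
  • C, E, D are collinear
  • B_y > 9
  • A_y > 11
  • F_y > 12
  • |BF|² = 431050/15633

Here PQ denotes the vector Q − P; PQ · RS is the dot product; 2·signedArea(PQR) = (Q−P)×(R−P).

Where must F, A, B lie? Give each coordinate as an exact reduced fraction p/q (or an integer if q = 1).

1. F_x = -351/193  [DG ∥ FE ∩ GE ∥ DF]
2. F_y = 2376/193  [DG ∥ FE ∩ GE ∥ DF]
   → F = (-351/193, 2376/193)
3. A_x = -310/193  [A is the centroid of △FGE]
4. A_y = 6815/579  [A is the centroid of △FGE]
   → A = (-310/193, 6815/579)
5. B_x = 1462/579  [B is the centroid of △CDA]
6. B_y = 16259/1737  [B is the centroid of △CDA]
   → B = (1462/579, 16259/1737)

A = (-310/193, 6815/579)
B = (1462/579, 16259/1737)
F = (-351/193, 2376/193)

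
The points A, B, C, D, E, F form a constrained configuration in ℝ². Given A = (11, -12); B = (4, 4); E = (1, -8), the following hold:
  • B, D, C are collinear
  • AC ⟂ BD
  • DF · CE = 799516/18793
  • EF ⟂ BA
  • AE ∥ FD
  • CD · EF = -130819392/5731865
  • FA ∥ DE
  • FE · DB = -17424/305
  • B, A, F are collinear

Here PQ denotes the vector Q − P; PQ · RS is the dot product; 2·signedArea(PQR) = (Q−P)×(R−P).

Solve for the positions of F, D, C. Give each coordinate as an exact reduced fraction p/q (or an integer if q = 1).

C = (6611/18793, 19080/18793)
D = (-633/305, -296/305)
F = (2417/305, -1516/305)

1. F_x = 2417/305  [B, A, F are collinear ∩ EF ⟂ BA]
2. F_y = -1516/305  [B, A, F are collinear ∩ EF ⟂ BA]
   → F = (2417/305, -1516/305)
3. D_x = -633/305  [FA ∥ DE ∩ AE ∥ FD]
4. D_y = -296/305  [FA ∥ DE ∩ AE ∥ FD]
   → D = (-633/305, -296/305)
5. C_x = 6611/18793  [B, D, C are collinear ∩ AC ⟂ BD]
6. C_y = 19080/18793  [B, D, C are collinear ∩ AC ⟂ BD]
   → C = (6611/18793, 19080/18793)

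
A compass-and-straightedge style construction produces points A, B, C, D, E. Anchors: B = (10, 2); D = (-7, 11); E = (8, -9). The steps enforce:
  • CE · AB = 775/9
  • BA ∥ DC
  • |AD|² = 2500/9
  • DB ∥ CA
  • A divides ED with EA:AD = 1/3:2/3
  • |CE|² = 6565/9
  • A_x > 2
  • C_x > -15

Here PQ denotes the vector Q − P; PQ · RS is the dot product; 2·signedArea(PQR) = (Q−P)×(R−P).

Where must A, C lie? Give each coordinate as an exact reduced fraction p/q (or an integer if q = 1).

A = (3, -7/3)
C = (-14, 20/3)

1. A_x = 3  [A divides ED with EA:AD = 1/3:2/3]
2. A_y = -7/3  [A divides ED with EA:AD = 1/3:2/3]
   → A = (3, -7/3)
3. C_x = -14  [DB ∥ CA ∩ BA ∥ DC]
4. C_y = 20/3  [DB ∥ CA ∩ BA ∥ DC]
   → C = (-14, 20/3)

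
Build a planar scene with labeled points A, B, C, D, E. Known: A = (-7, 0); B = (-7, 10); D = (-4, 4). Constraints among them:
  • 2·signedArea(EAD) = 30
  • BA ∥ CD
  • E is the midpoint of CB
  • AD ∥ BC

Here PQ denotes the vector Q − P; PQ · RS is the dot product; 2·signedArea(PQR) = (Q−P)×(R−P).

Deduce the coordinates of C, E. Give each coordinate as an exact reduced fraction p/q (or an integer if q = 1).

C = (-4, 14)
E = (-11/2, 12)

1. C_x = -4  [BA ∥ CD ∩ AD ∥ BC]
2. C_y = 14  [BA ∥ CD ∩ AD ∥ BC]
   → C = (-4, 14)
3. E_x = -11/2  [E is the midpoint of CB]
4. E_y = 12  [E is the midpoint of CB]
   → E = (-11/2, 12)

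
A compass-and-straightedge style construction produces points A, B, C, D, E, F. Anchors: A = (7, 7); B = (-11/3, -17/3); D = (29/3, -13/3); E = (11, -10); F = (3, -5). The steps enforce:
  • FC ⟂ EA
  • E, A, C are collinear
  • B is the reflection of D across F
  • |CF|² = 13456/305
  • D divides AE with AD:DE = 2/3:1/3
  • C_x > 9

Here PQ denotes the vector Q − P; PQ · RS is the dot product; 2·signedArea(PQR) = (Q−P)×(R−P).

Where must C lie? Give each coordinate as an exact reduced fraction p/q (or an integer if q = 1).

1. C_x = 2887/305  [E, A, C are collinear ∩ FC ⟂ EA]
2. C_y = -1061/305  [E, A, C are collinear ∩ FC ⟂ EA]
   → C = (2887/305, -1061/305)

C = (2887/305, -1061/305)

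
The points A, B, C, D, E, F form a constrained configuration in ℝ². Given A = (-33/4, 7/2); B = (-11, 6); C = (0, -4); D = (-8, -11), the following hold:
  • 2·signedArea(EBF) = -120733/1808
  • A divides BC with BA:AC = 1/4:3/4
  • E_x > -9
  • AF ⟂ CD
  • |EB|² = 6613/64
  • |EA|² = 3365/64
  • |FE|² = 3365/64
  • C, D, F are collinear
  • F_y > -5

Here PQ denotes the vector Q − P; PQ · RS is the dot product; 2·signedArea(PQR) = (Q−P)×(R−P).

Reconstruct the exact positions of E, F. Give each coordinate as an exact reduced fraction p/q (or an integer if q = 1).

1. F_x = -108/113  [C, D, F are collinear ∩ AF ⟂ CD]
2. F_y = -1093/226  [C, D, F are collinear ∩ AF ⟂ CD]
   → F = (-108/113, -1093/226)
3. E_x = -65/8  [line 2449/226·x + 1135/113·y + 227285/1808 = 0 ∩ |EA|² = 3365/64]
4. E_y = -15/4  [line 2449/226·x + 1135/113·y + 227285/1808 = 0 ∩ |EA|² = 3365/64]
   → E = (-65/8, -15/4)

E = (-65/8, -15/4)
F = (-108/113, -1093/226)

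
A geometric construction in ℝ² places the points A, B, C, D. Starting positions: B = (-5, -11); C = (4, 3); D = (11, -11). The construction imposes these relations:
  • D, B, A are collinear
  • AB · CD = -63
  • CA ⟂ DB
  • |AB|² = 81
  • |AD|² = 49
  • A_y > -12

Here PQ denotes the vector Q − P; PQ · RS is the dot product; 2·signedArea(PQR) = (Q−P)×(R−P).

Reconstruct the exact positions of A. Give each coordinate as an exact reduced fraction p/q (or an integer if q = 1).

A = (4, -11)

1. A_x = 4  [D, B, A are collinear ∩ CA ⟂ DB]
2. A_y = -11  [D, B, A are collinear ∩ CA ⟂ DB]
   → A = (4, -11)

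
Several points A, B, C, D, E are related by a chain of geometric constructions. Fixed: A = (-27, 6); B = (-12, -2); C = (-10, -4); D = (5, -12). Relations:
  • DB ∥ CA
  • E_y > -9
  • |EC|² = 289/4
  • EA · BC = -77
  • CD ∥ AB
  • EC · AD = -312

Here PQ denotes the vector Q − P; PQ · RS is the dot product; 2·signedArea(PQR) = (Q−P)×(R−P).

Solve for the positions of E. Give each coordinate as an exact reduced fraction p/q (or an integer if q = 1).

1. E_x = -5/2  [EA · BC = -77 ∩ EC · AD = -312]
2. E_y = -8  [EA · BC = -77 ∩ EC · AD = -312]
   → E = (-5/2, -8)

E = (-5/2, -8)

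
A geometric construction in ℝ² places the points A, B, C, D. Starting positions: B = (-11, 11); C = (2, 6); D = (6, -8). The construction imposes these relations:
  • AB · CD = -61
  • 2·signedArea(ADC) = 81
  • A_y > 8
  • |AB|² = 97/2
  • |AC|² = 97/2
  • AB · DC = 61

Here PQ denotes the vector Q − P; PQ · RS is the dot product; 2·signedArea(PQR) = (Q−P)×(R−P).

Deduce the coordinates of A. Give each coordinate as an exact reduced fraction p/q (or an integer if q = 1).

A = (-9/2, 17/2)

1. A_x = -9/2  [AB · DC = 61 ∩ 2·signedArea(ADC) = 81]
2. A_y = 17/2  [AB · DC = 61 ∩ 2·signedArea(ADC) = 81]
   → A = (-9/2, 17/2)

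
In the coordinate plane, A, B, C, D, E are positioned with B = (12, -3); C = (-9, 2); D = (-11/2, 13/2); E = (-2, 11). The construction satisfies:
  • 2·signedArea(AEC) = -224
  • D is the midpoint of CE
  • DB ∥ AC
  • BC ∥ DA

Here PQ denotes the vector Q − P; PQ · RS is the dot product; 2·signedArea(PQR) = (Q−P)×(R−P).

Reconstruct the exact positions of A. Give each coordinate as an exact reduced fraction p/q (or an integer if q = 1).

1. A_x = -53/2  [DB ∥ AC ∩ BC ∥ DA]
2. A_y = 23/2  [DB ∥ AC ∩ BC ∥ DA]
   → A = (-53/2, 23/2)

A = (-53/2, 23/2)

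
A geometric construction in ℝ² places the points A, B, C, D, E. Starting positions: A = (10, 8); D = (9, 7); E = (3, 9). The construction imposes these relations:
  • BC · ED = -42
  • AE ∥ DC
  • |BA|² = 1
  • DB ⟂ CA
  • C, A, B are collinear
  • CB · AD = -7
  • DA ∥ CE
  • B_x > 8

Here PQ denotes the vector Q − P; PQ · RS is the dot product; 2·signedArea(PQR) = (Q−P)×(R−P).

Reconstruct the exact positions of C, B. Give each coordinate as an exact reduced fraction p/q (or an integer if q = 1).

1. C_x = 2  [DA ∥ CE ∩ AE ∥ DC]
2. C_y = 8  [DA ∥ CE ∩ AE ∥ DC]
   → C = (2, 8)
3. B_x = 9  [C, A, B are collinear ∩ DB ⟂ CA]
4. B_y = 8  [C, A, B are collinear ∩ DB ⟂ CA]
   → B = (9, 8)

B = (9, 8)
C = (2, 8)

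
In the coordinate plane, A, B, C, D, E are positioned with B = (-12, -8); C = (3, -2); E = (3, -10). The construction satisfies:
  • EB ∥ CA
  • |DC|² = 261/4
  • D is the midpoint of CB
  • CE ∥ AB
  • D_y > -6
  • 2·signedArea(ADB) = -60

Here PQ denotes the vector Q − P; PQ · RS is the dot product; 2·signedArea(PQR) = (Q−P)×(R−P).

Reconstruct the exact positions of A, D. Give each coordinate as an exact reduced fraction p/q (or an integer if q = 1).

A = (-12, 0)
D = (-9/2, -5)

1. A_x = -12  [CE ∥ AB ∩ EB ∥ CA]
2. A_y = 0  [CE ∥ AB ∩ EB ∥ CA]
   → A = (-12, 0)
3. D_x = -9/2  [D is the midpoint of CB]
4. D_y = -5  [D is the midpoint of CB]
   → D = (-9/2, -5)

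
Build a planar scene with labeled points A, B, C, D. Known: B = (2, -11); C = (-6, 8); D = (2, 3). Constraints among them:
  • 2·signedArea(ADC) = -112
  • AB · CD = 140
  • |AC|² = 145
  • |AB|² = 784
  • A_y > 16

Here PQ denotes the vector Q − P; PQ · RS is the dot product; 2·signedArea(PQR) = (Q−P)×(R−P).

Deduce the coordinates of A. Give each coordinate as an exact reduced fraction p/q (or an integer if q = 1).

A = (2, 17)

1. A_x = 2  [AB · CD = 140 ∩ 2·signedArea(ADC) = -112]
2. A_y = 17  [AB · CD = 140 ∩ 2·signedArea(ADC) = -112]
   → A = (2, 17)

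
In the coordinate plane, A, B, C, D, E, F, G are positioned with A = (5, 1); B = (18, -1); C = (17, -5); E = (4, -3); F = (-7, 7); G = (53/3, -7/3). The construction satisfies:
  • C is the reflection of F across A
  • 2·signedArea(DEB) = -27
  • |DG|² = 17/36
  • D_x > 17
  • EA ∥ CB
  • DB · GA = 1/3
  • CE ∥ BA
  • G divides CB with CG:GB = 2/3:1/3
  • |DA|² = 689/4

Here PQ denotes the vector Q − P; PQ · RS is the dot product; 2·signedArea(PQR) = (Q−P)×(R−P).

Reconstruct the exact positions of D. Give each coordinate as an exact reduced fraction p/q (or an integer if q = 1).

1. D_x = 35/2  [2·signedArea(DEB) = -27 ∩ DB · GA = 1/3]
2. D_y = -3  [2·signedArea(DEB) = -27 ∩ DB · GA = 1/3]
   → D = (35/2, -3)

D = (35/2, -3)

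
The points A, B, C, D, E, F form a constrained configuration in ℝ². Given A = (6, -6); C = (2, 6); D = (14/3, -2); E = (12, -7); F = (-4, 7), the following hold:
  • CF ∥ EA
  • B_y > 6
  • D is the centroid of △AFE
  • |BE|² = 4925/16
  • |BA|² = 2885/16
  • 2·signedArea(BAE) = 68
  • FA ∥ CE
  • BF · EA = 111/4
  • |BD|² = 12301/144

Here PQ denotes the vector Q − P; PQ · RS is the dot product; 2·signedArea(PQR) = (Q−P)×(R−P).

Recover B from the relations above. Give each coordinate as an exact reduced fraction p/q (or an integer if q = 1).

B = (1/2, 25/4)

1. B_x = 1/2  [2·signedArea(BAE) = 68 ∩ BF · EA = 111/4]
2. B_y = 25/4  [2·signedArea(BAE) = 68 ∩ BF · EA = 111/4]
   → B = (1/2, 25/4)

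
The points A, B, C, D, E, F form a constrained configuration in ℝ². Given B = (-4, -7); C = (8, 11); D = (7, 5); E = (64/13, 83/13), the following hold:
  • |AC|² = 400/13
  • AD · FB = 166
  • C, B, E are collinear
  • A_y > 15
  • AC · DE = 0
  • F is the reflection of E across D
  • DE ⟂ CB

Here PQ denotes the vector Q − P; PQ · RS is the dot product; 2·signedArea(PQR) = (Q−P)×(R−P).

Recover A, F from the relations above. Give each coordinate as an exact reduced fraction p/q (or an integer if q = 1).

A = (144/13, 203/13)
F = (118/13, 47/13)

1. A_x = 144/13  [line 27/13·x + -18/13·y + -18/13 = 0 ∩ |AC|² = 400/13]
2. A_y = 203/13  [line 27/13·x + -18/13·y + -18/13 = 0 ∩ |AC|² = 400/13]
   → A = (144/13, 203/13)
3. F_x = 118/13  [F is the reflection of E across D]
4. F_y = 47/13  [F is the reflection of E across D]
   → F = (118/13, 47/13)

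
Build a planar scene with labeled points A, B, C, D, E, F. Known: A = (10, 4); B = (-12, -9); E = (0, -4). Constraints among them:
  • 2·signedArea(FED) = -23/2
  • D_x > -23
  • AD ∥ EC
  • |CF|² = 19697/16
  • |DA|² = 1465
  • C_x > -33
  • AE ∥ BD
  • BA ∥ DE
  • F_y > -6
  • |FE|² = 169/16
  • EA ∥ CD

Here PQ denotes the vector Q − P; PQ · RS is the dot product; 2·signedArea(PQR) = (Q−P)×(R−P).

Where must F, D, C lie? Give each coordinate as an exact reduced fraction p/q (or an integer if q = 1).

C = (-32, -25)
D = (-22, -17)
F = (-3, -21/4)

1. D_x = -22  [BA ∥ DE ∩ AE ∥ BD]
2. D_y = -17  [BA ∥ DE ∩ AE ∥ BD]
   → D = (-22, -17)
3. C_x = -32  [EA ∥ CD ∩ AD ∥ EC]
4. C_y = -25  [EA ∥ CD ∩ AD ∥ EC]
   → C = (-32, -25)
5. F_x = -3  [line 13·x + -22·y + -153/2 = 0 ∩ |CF|² = 19697/16]
6. F_y = -21/4  [line 13·x + -22·y + -153/2 = 0 ∩ |CF|² = 19697/16]
   → F = (-3, -21/4)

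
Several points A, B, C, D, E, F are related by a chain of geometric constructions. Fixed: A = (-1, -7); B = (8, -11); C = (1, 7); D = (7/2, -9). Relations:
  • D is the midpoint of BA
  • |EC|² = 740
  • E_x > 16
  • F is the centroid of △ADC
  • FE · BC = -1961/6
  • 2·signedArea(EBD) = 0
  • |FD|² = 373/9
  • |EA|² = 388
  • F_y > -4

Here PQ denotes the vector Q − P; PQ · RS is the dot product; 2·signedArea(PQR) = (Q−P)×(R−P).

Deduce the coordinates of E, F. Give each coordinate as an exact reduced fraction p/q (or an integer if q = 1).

E = (17, -15)
F = (7/6, -3)

1. E_x = 17  [line -2·x + -9/2·y + -67/2 = 0 ∩ |EA|² = 388]
2. E_y = -15  [line -2·x + -9/2·y + -67/2 = 0 ∩ |EA|² = 388]
   → E = (17, -15)
3. F_x = 7/6  [F is the centroid of △ADC]
4. F_y = -3  [F is the centroid of △ADC]
   → F = (7/6, -3)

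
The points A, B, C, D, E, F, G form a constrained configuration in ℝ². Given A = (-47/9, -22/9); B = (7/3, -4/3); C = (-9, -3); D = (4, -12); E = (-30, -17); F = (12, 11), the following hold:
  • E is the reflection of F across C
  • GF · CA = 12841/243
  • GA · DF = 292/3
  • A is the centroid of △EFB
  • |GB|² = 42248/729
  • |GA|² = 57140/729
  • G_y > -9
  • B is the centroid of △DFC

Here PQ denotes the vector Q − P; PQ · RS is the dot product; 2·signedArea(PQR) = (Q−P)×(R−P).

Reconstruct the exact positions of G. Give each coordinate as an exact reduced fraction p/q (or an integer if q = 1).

G = (25/27, -238/27)

1. G_x = 25/27  [GF · CA = 12841/243 ∩ GA · DF = 292/3]
2. G_y = -238/27  [GF · CA = 12841/243 ∩ GA · DF = 292/3]
   → G = (25/27, -238/27)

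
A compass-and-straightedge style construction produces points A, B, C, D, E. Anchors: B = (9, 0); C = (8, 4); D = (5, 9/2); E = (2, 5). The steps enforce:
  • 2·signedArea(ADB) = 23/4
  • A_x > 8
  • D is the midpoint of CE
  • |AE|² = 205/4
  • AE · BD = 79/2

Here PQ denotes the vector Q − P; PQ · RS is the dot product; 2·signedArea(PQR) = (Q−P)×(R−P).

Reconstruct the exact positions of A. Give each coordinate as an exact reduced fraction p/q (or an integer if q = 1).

A = (17/2, 2)

1. A_x = 17/2  [2·signedArea(ADB) = 23/4 ∩ AE · BD = 79/2]
2. A_y = 2  [2·signedArea(ADB) = 23/4 ∩ AE · BD = 79/2]
   → A = (17/2, 2)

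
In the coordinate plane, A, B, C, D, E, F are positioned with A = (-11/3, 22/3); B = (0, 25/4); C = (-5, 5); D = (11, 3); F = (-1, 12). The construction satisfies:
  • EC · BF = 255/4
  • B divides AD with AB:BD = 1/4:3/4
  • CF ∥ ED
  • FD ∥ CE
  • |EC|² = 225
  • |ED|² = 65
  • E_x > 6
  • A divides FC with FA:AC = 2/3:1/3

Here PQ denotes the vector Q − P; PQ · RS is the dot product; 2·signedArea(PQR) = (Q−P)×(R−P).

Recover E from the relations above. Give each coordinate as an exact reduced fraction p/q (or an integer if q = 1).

E = (7, -4)

1. E_x = 7  [CF ∥ ED ∩ FD ∥ CE]
2. E_y = -4  [CF ∥ ED ∩ FD ∥ CE]
   → E = (7, -4)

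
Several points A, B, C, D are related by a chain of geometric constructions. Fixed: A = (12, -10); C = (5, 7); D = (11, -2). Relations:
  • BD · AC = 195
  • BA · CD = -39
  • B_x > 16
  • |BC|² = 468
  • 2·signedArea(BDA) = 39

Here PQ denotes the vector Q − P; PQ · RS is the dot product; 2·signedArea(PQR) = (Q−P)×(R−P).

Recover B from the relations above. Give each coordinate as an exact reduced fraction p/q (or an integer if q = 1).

B = (17, -11)

1. B_x = 17  [2·signedArea(BDA) = 39 ∩ BD · AC = 195]
2. B_y = -11  [2·signedArea(BDA) = 39 ∩ BD · AC = 195]
   → B = (17, -11)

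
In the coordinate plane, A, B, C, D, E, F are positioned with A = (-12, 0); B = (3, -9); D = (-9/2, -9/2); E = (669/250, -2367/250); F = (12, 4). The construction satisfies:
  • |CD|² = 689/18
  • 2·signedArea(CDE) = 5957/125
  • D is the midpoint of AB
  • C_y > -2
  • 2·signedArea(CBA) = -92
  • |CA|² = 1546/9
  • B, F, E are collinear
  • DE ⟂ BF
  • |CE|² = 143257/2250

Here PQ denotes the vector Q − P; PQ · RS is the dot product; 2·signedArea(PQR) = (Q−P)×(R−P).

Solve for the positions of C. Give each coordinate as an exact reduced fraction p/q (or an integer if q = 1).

1. C_x = 1  [2·signedArea(CDE) = 5957/125 ∩ 2·signedArea(CBA) = -92]
2. C_y = -5/3  [2·signedArea(CDE) = 5957/125 ∩ 2·signedArea(CBA) = -92]
   → C = (1, -5/3)

C = (1, -5/3)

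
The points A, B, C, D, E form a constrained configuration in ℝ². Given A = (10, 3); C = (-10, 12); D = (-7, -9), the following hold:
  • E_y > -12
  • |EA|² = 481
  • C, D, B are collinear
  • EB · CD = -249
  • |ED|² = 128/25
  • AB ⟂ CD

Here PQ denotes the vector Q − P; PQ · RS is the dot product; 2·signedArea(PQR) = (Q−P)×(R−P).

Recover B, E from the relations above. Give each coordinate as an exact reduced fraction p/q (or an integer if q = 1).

B = (-417/50, 19/50)
E = (-167/25, -281/25)

1. B_x = -417/50  [C, D, B are collinear ∩ AB ⟂ CD]
2. B_y = 19/50  [C, D, B are collinear ∩ AB ⟂ CD]
   → B = (-417/50, 19/50)
3. E_x = -167/25  [line -3·x + 21·y + 216 = 0 ∩ |ED|² = 128/25]
4. E_y = -281/25  [line -3·x + 21·y + 216 = 0 ∩ |ED|² = 128/25]
   → E = (-167/25, -281/25)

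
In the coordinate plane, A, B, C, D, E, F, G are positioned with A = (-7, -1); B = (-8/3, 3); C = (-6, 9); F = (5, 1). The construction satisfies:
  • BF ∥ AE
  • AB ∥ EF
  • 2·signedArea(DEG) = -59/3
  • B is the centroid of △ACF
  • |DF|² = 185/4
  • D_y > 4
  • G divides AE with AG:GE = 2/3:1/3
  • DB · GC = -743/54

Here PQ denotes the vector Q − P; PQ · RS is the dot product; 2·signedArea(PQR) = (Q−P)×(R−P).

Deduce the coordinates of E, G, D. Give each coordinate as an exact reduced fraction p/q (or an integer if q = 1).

1. E_x = 2/3  [AB ∥ EF ∩ BF ∥ AE]
2. E_y = -3  [AB ∥ EF ∩ BF ∥ AE]
   → E = (2/3, -3)
3. G_x = -17/9  [G divides AE with AG:GE = 2/3:1/3]
4. G_y = -7/3  [G divides AE with AG:GE = 2/3:1/3]
   → G = (-17/9, -7/3)
5. D_x = -1/2  [DB · GC = -743/54 ∩ 2·signedArea(DEG) = -59/3]
6. D_y = 5  [DB · GC = -743/54 ∩ 2·signedArea(DEG) = -59/3]
   → D = (-1/2, 5)

D = (-1/2, 5)
E = (2/3, -3)
G = (-17/9, -7/3)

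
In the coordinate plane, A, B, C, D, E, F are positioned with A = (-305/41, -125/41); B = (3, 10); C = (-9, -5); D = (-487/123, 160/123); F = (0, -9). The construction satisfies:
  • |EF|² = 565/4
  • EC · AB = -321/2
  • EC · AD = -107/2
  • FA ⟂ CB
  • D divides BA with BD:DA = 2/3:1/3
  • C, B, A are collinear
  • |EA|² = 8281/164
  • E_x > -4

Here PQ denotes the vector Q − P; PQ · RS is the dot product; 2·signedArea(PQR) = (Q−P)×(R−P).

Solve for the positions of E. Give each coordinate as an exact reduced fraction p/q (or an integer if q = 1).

E = (-3, 5/2)

1. E_x = -3  [line -428/41·x + -535/41·y + 107/82 = 0 ∩ |EA|² = 8281/164]
2. E_y = 5/2  [line -428/41·x + -535/41·y + 107/82 = 0 ∩ |EA|² = 8281/164]
   → E = (-3, 5/2)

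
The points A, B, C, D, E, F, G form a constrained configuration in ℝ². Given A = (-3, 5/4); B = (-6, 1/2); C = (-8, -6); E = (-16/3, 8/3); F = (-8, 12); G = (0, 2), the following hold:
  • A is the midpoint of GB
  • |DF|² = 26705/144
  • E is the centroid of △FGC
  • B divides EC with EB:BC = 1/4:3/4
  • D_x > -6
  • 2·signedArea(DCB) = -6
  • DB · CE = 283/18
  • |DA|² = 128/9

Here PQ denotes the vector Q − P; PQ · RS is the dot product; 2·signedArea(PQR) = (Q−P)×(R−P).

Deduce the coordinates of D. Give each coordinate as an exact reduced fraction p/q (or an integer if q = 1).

D = (-17/3, -17/12)

1. D_x = -17/3  [DB · CE = 283/18 ∩ 2·signedArea(DCB) = -6]
2. D_y = -17/12  [DB · CE = 283/18 ∩ 2·signedArea(DCB) = -6]
   → D = (-17/3, -17/12)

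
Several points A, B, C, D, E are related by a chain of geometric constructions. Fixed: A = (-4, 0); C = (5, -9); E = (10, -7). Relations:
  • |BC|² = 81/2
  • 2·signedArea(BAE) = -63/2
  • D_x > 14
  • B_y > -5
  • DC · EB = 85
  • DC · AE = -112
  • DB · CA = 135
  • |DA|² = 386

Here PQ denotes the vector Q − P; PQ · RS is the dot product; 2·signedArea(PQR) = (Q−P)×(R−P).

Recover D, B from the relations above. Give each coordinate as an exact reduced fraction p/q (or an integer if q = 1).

B = (1/2, -9/2)
D = (15, -5)

1. D_x = 15  [line -14·x + 7·y + 245 = 0 ∩ |DA|² = 386]
2. D_y = -5  [line -14·x + 7·y + 245 = 0 ∩ |DA|² = 386]
   → D = (15, -5)
3. B_x = 1/2  [DB · CA = 135 ∩ 2·signedArea(BAE) = -63/2]
4. B_y = -9/2  [DB · CA = 135 ∩ 2·signedArea(BAE) = -63/2]
   → B = (1/2, -9/2)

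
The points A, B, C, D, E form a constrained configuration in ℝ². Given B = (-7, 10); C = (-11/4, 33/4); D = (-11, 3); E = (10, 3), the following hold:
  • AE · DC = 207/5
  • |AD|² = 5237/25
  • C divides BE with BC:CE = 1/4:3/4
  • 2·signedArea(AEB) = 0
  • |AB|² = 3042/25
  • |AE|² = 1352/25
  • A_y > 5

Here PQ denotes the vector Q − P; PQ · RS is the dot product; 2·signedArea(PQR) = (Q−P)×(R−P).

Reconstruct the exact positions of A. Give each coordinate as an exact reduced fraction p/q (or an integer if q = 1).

1. A_x = 16/5  [2·signedArea(AEB) = 0 ∩ AE · DC = 207/5]
2. A_y = 29/5  [2·signedArea(AEB) = 0 ∩ AE · DC = 207/5]
   → A = (16/5, 29/5)

A = (16/5, 29/5)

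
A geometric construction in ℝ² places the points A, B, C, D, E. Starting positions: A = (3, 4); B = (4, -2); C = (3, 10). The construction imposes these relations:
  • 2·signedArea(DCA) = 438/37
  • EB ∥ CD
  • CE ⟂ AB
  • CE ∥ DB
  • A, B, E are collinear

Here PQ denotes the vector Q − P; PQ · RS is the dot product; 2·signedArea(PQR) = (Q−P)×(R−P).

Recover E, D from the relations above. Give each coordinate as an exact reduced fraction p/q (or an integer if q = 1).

D = (184/37, -68/37)
E = (75/37, 364/37)

1. E_x = 75/37  [A, B, E are collinear ∩ CE ⟂ AB]
2. E_y = 364/37  [A, B, E are collinear ∩ CE ⟂ AB]
   → E = (75/37, 364/37)
3. D_x = 184/37  [CE ∥ DB ∩ EB ∥ CD]
4. D_y = -68/37  [CE ∥ DB ∩ EB ∥ CD]
   → D = (184/37, -68/37)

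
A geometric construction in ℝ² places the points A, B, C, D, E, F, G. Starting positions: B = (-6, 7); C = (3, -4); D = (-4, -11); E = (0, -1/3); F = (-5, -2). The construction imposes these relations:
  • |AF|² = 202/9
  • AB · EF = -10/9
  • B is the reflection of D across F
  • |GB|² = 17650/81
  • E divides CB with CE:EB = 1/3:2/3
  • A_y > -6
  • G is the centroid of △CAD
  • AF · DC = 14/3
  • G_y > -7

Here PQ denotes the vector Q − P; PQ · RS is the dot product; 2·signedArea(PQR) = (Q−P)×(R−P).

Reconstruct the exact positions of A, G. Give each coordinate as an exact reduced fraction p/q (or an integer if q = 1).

A = (-2, -17/3)
G = (-1, -62/9)

1. A_x = -2  [AF · DC = 14/3 ∩ AB · EF = -10/9]
2. A_y = -17/3  [AF · DC = 14/3 ∩ AB · EF = -10/9]
   → A = (-2, -17/3)
3. G_x = -1  [G is the centroid of △CAD]
4. G_y = -62/9  [G is the centroid of △CAD]
   → G = (-1, -62/9)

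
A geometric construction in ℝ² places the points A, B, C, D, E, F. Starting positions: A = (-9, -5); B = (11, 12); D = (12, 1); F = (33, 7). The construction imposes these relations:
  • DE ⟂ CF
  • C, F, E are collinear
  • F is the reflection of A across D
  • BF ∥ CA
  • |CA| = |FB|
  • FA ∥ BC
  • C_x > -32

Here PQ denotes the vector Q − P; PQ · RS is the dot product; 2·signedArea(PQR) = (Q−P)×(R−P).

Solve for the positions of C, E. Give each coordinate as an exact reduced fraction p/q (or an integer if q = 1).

1. C_x = -31  [BF ∥ CA ∩ FA ∥ BC]
2. C_y = 0  [BF ∥ CA ∩ FA ∥ BC]
   → C = (-31, 0)
3. E_x = 48081/4145  [C, F, E are collinear ∩ DE ⟂ CF]
4. E_y = 19313/4145  [C, F, E are collinear ∩ DE ⟂ CF]
   → E = (48081/4145, 19313/4145)

C = (-31, 0)
E = (48081/4145, 19313/4145)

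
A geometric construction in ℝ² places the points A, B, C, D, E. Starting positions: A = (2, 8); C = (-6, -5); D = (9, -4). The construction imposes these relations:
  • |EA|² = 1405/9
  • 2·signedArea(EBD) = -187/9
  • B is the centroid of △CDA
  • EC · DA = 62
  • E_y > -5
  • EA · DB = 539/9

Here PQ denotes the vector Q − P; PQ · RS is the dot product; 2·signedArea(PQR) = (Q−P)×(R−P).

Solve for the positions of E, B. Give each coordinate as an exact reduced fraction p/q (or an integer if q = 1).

B = (5/3, -1/3)
E = (4, -13/3)

1. B_x = 5/3  [B is the centroid of △CDA]
2. B_y = -1/3  [B is the centroid of △CDA]
   → B = (5/3, -1/3)
3. E_x = 4  [EC · DA = 62 ∩ EA · DB = 539/9]
4. E_y = -13/3  [EC · DA = 62 ∩ EA · DB = 539/9]
   → E = (4, -13/3)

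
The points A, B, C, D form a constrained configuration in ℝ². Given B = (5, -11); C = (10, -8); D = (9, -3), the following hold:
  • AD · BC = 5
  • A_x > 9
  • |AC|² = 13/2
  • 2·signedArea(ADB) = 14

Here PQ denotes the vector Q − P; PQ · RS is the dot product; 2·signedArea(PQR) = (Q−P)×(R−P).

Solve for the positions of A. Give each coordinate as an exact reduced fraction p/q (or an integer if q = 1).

1. A_x = 19/2  [2·signedArea(ADB) = 14 ∩ AD · BC = 5]
2. A_y = -11/2  [2·signedArea(ADB) = 14 ∩ AD · BC = 5]
   → A = (19/2, -11/2)

A = (19/2, -11/2)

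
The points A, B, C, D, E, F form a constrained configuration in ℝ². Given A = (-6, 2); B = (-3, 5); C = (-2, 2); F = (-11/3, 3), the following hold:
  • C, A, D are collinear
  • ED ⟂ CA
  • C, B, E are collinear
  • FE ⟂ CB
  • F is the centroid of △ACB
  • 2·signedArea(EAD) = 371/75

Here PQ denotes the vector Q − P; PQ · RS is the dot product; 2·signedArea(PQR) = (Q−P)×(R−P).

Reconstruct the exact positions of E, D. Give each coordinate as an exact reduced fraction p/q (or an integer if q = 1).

D = (-37/15, 2)
E = (-37/15, 17/5)

1. E_x = -37/15  [C, B, E are collinear ∩ FE ⟂ CB]
2. E_y = 17/5  [C, B, E are collinear ∩ FE ⟂ CB]
   → E = (-37/15, 17/5)
3. D_x = -37/15  [C, A, D are collinear ∩ ED ⟂ CA]
4. D_y = 2  [C, A, D are collinear ∩ ED ⟂ CA]
   → D = (-37/15, 2)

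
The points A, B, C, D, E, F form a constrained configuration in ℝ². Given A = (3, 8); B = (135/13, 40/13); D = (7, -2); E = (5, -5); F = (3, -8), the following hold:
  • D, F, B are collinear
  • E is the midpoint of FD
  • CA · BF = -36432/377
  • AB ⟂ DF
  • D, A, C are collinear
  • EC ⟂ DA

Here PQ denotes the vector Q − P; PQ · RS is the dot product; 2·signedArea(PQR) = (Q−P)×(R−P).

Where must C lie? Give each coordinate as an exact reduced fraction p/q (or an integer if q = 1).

C = (225/29, -113/29)

1. C_x = 225/29  [D, A, C are collinear ∩ EC ⟂ DA]
2. C_y = -113/29  [D, A, C are collinear ∩ EC ⟂ DA]
   → C = (225/29, -113/29)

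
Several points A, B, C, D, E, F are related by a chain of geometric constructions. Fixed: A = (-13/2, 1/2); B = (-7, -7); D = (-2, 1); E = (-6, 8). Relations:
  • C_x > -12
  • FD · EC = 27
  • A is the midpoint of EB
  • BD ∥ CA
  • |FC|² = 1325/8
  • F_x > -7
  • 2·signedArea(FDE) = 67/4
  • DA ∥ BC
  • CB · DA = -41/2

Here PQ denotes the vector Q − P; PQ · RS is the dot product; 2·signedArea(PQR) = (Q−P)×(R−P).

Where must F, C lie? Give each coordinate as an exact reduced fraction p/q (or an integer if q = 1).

C = (-23/2, -15/2)
F = (-25/4, 17/4)

1. C_x = -23/2  [BD ∥ CA ∩ DA ∥ BC]
2. C_y = -15/2  [BD ∥ CA ∩ DA ∥ BC]
   → C = (-23/2, -15/2)
3. F_x = -25/4  [2·signedArea(FDE) = 67/4 ∩ FD · EC = 27]
4. F_y = 17/4  [2·signedArea(FDE) = 67/4 ∩ FD · EC = 27]
   → F = (-25/4, 17/4)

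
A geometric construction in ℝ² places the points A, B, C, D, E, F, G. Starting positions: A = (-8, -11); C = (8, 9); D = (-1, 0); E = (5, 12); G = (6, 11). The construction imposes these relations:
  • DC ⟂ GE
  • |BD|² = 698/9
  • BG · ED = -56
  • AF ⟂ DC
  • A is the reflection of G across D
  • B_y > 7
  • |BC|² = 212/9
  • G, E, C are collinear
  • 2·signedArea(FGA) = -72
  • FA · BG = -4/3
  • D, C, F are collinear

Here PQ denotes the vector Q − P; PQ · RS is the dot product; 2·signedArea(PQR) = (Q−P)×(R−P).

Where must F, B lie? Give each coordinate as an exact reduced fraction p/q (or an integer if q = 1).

1. F_x = -10  [D, C, F are collinear ∩ AF ⟂ DC]
2. F_y = -9  [D, C, F are collinear ∩ AF ⟂ DC]
   → F = (-10, -9)
3. B_x = 10/3  [BG · ED = -56 ∩ FA · BG = -4/3]
4. B_y = 23/3  [BG · ED = -56 ∩ FA · BG = -4/3]
   → B = (10/3, 23/3)

B = (10/3, 23/3)
F = (-10, -9)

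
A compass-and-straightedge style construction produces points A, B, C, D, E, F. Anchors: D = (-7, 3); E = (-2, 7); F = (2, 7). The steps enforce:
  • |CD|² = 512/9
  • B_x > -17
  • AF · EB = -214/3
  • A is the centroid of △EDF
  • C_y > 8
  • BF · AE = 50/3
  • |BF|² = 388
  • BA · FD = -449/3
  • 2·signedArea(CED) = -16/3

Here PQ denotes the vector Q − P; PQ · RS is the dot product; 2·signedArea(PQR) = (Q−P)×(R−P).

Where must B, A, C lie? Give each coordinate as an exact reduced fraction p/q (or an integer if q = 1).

A = (-7/3, 17/3)
B = (-16, -1)
C = (-5/3, 25/3)

1. A_x = -7/3  [A is the centroid of △EDF]
2. A_y = 17/3  [A is the centroid of △EDF]
   → A = (-7/3, 17/3)
3. C_x = -5/3  [line 4·x + -5·y + 145/3 = 0 ∩ |CD|² = 512/9]
4. C_y = 25/3  [line 4·x + -5·y + 145/3 = 0 ∩ |CD|² = 512/9]
   → C = (-5/3, 25/3)
5. B_x = -16  [BF · AE = 50/3 ∩ AF · EB = -214/3]
6. B_y = -1  [BF · AE = 50/3 ∩ AF · EB = -214/3]
   → B = (-16, -1)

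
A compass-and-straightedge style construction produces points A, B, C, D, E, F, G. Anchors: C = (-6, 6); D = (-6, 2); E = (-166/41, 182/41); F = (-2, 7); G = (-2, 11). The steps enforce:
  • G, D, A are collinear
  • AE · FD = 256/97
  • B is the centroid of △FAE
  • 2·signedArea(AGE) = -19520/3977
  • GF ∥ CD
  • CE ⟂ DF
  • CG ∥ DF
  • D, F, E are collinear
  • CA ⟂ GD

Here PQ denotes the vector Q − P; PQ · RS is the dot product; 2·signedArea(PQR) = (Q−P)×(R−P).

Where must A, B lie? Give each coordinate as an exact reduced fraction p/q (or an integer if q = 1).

1. A_x = -438/97  [G, D, A are collinear ∩ CA ⟂ GD]
2. A_y = 518/97  [G, D, A are collinear ∩ CA ⟂ GD]
   → A = (-438/97, 518/97)
3. B_x = -42014/11931  [B is the centroid of △FAE]
4. B_y = 66731/11931  [B is the centroid of △FAE]
   → B = (-42014/11931, 66731/11931)

A = (-438/97, 518/97)
B = (-42014/11931, 66731/11931)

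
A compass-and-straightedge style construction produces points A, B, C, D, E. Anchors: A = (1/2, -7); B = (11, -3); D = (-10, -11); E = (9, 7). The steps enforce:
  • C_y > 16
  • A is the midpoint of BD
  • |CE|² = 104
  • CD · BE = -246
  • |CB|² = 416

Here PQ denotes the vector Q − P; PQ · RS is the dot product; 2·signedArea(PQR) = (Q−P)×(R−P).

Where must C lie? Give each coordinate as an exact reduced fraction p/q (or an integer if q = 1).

C = (7, 17)

1. C_x = 7  [line 2·x + -10·y + 156 = 0 ∩ |CE|² = 104]
2. C_y = 17  [line 2·x + -10·y + 156 = 0 ∩ |CE|² = 104]
   → C = (7, 17)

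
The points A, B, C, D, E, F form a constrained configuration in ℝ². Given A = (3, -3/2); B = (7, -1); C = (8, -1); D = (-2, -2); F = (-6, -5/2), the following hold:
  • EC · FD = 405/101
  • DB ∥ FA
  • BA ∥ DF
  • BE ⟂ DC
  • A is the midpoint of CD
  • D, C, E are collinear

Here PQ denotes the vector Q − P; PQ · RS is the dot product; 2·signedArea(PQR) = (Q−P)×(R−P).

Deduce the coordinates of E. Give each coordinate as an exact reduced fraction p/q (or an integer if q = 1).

1. E_x = 708/101  [D, C, E are collinear ∩ BE ⟂ DC]
2. E_y = -111/101  [D, C, E are collinear ∩ BE ⟂ DC]
   → E = (708/101, -111/101)

E = (708/101, -111/101)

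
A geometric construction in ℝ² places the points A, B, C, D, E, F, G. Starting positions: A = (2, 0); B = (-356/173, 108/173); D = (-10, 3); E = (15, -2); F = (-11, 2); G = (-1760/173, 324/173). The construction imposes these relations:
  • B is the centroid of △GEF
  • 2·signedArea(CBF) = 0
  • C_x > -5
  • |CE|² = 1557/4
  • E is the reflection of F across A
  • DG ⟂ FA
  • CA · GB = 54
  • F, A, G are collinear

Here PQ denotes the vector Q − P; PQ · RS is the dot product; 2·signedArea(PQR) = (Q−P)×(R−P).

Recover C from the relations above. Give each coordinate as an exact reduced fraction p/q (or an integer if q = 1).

1. C_x = -9/2  [2·signedArea(CBF) = 0 ∩ CA · GB = 54]
2. C_y = 1  [2·signedArea(CBF) = 0 ∩ CA · GB = 54]
   → C = (-9/2, 1)

C = (-9/2, 1)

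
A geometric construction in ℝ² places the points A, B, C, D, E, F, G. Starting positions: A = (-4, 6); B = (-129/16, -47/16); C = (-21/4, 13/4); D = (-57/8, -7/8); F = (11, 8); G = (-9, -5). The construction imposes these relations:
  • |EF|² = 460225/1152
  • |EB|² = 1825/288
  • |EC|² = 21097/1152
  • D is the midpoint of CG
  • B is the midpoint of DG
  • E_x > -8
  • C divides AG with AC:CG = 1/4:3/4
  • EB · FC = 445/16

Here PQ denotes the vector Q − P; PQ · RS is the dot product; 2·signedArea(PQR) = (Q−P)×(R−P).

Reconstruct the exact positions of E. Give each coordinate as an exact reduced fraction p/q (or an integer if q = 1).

E = (-337/48, -31/48)

1. E_x = -337/48  [line 65/4·x + 19/4·y + 3749/32 = 0 ∩ |EF|² = 460225/1152]
2. E_y = -31/48  [line 65/4·x + 19/4·y + 3749/32 = 0 ∩ |EF|² = 460225/1152]
   → E = (-337/48, -31/48)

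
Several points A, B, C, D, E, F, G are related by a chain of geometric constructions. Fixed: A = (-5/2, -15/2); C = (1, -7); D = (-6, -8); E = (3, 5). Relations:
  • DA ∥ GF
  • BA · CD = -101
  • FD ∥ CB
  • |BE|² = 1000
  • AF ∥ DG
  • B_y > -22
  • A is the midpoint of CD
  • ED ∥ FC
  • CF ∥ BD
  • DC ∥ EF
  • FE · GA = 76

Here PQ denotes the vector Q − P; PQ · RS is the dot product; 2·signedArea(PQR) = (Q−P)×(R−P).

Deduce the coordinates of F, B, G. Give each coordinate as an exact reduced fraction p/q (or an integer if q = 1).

B = (-15, -21)
F = (10, 6)
G = (13/2, 11/2)

1. F_x = 10  [ED ∥ FC ∩ DC ∥ EF]
2. F_y = 6  [ED ∥ FC ∩ DC ∥ EF]
   → F = (10, 6)
3. B_x = -15  [CF ∥ BD ∩ FD ∥ CB]
4. B_y = -21  [CF ∥ BD ∩ FD ∥ CB]
   → B = (-15, -21)
5. G_x = 13/2  [DA ∥ GF ∩ AF ∥ DG]
6. G_y = 11/2  [DA ∥ GF ∩ AF ∥ DG]
   → G = (13/2, 11/2)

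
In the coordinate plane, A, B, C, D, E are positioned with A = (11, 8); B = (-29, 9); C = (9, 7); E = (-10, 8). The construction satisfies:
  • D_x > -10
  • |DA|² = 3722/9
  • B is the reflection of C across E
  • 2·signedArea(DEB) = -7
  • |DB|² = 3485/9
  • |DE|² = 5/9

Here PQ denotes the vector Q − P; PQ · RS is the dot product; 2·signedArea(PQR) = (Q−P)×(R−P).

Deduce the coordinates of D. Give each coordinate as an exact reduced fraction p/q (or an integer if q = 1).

D = (-28/3, 25/3)

1. D_x = -28/3  [line -1·x + -19·y + 149 = 0 ∩ |DE|² = 5/9]
2. D_y = 25/3  [line -1·x + -19·y + 149 = 0 ∩ |DE|² = 5/9]
   → D = (-28/3, 25/3)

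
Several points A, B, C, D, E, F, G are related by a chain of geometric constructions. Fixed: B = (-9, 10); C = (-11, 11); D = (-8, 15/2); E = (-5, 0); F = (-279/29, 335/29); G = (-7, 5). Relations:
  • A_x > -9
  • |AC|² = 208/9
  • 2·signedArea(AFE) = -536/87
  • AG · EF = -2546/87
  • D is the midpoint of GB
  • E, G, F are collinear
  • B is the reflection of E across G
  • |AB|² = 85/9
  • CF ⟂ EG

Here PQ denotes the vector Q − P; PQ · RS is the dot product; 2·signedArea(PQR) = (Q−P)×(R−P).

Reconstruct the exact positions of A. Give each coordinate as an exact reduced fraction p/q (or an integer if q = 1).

1. A_x = -25/3  [2·signedArea(AFE) = -536/87 ∩ AG · EF = -2546/87]
2. A_y = 7  [2·signedArea(AFE) = -536/87 ∩ AG · EF = -2546/87]
   → A = (-25/3, 7)

A = (-25/3, 7)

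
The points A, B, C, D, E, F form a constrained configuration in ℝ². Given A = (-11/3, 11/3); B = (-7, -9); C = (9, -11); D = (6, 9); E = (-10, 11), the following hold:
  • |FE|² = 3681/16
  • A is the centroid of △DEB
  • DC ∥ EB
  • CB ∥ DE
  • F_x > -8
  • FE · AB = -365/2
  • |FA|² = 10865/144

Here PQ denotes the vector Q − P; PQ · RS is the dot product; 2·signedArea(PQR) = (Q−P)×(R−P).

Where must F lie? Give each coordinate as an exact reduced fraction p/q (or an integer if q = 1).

F = (-31/4, -4)

1. F_x = -31/4  [line 10/3·x + 38/3·y + 153/2 = 0 ∩ |FE|² = 3681/16]
2. F_y = -4  [line 10/3·x + 38/3·y + 153/2 = 0 ∩ |FE|² = 3681/16]
   → F = (-31/4, -4)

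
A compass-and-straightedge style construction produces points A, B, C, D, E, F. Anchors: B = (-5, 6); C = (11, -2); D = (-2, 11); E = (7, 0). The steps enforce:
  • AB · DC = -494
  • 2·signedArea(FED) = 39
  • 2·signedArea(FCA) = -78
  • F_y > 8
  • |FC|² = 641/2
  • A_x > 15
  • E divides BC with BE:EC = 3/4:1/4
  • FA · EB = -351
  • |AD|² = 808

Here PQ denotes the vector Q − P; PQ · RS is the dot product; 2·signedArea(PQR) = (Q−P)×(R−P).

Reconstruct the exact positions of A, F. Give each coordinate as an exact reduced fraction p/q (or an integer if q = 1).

1. F_x = -7/2  [line -11·x + -9·y + 38 = 0 ∩ |FC|² = 641/2]
2. F_y = 17/2  [line -11·x + -9·y + 38 = 0 ∩ |FC|² = 641/2]
   → F = (-7/2, 17/2)
3. A_x = 16  [AB · DC = -494 ∩ FA · EB = -351]
4. A_y = -11  [AB · DC = -494 ∩ FA · EB = -351]
   → A = (16, -11)

A = (16, -11)
F = (-7/2, 17/2)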